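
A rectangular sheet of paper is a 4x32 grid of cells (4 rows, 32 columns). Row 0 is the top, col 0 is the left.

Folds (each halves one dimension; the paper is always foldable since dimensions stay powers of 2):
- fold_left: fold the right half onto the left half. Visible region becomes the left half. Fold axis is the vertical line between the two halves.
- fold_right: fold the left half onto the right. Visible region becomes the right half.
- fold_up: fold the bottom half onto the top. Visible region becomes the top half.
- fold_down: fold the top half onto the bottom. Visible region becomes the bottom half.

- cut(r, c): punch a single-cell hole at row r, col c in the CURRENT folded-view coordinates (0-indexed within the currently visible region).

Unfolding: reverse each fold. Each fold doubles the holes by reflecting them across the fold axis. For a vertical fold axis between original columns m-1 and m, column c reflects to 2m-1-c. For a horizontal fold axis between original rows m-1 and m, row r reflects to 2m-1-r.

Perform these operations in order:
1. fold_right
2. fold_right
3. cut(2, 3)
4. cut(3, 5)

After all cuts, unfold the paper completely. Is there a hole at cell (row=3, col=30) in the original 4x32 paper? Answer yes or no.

Answer: no

Derivation:
Op 1 fold_right: fold axis v@16; visible region now rows[0,4) x cols[16,32) = 4x16
Op 2 fold_right: fold axis v@24; visible region now rows[0,4) x cols[24,32) = 4x8
Op 3 cut(2, 3): punch at orig (2,27); cuts so far [(2, 27)]; region rows[0,4) x cols[24,32) = 4x8
Op 4 cut(3, 5): punch at orig (3,29); cuts so far [(2, 27), (3, 29)]; region rows[0,4) x cols[24,32) = 4x8
Unfold 1 (reflect across v@24): 4 holes -> [(2, 20), (2, 27), (3, 18), (3, 29)]
Unfold 2 (reflect across v@16): 8 holes -> [(2, 4), (2, 11), (2, 20), (2, 27), (3, 2), (3, 13), (3, 18), (3, 29)]
Holes: [(2, 4), (2, 11), (2, 20), (2, 27), (3, 2), (3, 13), (3, 18), (3, 29)]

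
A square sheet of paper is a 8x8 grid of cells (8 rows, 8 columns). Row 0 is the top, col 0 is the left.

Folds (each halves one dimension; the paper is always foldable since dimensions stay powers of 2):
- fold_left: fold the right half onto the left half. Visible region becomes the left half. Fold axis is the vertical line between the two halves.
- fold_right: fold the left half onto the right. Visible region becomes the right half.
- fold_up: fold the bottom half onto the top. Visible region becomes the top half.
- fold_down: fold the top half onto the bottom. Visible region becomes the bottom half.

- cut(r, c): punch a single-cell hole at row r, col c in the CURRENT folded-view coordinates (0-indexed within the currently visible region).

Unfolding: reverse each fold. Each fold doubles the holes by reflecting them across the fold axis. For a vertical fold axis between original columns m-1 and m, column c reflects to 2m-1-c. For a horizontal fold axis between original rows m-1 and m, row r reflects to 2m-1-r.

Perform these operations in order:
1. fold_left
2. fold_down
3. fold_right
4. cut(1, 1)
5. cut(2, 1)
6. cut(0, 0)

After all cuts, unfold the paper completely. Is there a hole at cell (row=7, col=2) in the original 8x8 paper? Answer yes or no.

Op 1 fold_left: fold axis v@4; visible region now rows[0,8) x cols[0,4) = 8x4
Op 2 fold_down: fold axis h@4; visible region now rows[4,8) x cols[0,4) = 4x4
Op 3 fold_right: fold axis v@2; visible region now rows[4,8) x cols[2,4) = 4x2
Op 4 cut(1, 1): punch at orig (5,3); cuts so far [(5, 3)]; region rows[4,8) x cols[2,4) = 4x2
Op 5 cut(2, 1): punch at orig (6,3); cuts so far [(5, 3), (6, 3)]; region rows[4,8) x cols[2,4) = 4x2
Op 6 cut(0, 0): punch at orig (4,2); cuts so far [(4, 2), (5, 3), (6, 3)]; region rows[4,8) x cols[2,4) = 4x2
Unfold 1 (reflect across v@2): 6 holes -> [(4, 1), (4, 2), (5, 0), (5, 3), (6, 0), (6, 3)]
Unfold 2 (reflect across h@4): 12 holes -> [(1, 0), (1, 3), (2, 0), (2, 3), (3, 1), (3, 2), (4, 1), (4, 2), (5, 0), (5, 3), (6, 0), (6, 3)]
Unfold 3 (reflect across v@4): 24 holes -> [(1, 0), (1, 3), (1, 4), (1, 7), (2, 0), (2, 3), (2, 4), (2, 7), (3, 1), (3, 2), (3, 5), (3, 6), (4, 1), (4, 2), (4, 5), (4, 6), (5, 0), (5, 3), (5, 4), (5, 7), (6, 0), (6, 3), (6, 4), (6, 7)]
Holes: [(1, 0), (1, 3), (1, 4), (1, 7), (2, 0), (2, 3), (2, 4), (2, 7), (3, 1), (3, 2), (3, 5), (3, 6), (4, 1), (4, 2), (4, 5), (4, 6), (5, 0), (5, 3), (5, 4), (5, 7), (6, 0), (6, 3), (6, 4), (6, 7)]

Answer: no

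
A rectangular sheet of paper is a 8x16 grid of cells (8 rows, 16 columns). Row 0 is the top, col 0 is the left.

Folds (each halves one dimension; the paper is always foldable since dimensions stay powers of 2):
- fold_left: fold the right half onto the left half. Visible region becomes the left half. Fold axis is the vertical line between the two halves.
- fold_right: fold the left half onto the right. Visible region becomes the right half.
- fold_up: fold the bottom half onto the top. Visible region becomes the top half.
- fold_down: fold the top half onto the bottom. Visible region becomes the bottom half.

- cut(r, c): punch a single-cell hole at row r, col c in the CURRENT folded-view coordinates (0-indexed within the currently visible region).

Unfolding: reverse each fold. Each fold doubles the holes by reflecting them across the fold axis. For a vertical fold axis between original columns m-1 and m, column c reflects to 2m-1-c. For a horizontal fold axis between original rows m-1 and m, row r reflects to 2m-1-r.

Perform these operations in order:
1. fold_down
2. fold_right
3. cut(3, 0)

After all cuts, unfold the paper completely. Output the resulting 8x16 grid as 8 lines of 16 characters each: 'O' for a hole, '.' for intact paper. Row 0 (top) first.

Op 1 fold_down: fold axis h@4; visible region now rows[4,8) x cols[0,16) = 4x16
Op 2 fold_right: fold axis v@8; visible region now rows[4,8) x cols[8,16) = 4x8
Op 3 cut(3, 0): punch at orig (7,8); cuts so far [(7, 8)]; region rows[4,8) x cols[8,16) = 4x8
Unfold 1 (reflect across v@8): 2 holes -> [(7, 7), (7, 8)]
Unfold 2 (reflect across h@4): 4 holes -> [(0, 7), (0, 8), (7, 7), (7, 8)]

Answer: .......OO.......
................
................
................
................
................
................
.......OO.......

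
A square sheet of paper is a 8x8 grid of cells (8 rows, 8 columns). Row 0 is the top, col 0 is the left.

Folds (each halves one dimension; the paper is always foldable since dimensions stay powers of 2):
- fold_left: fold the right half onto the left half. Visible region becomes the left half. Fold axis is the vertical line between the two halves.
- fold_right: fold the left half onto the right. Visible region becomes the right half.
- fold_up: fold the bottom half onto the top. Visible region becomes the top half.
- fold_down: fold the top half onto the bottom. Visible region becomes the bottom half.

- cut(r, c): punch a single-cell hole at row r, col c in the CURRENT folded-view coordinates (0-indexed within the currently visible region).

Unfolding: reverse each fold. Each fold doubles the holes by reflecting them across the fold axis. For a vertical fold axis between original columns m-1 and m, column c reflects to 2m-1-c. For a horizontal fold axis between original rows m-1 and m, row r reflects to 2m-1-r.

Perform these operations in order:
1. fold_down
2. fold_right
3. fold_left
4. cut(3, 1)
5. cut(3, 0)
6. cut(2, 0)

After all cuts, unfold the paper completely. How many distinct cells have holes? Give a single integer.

Op 1 fold_down: fold axis h@4; visible region now rows[4,8) x cols[0,8) = 4x8
Op 2 fold_right: fold axis v@4; visible region now rows[4,8) x cols[4,8) = 4x4
Op 3 fold_left: fold axis v@6; visible region now rows[4,8) x cols[4,6) = 4x2
Op 4 cut(3, 1): punch at orig (7,5); cuts so far [(7, 5)]; region rows[4,8) x cols[4,6) = 4x2
Op 5 cut(3, 0): punch at orig (7,4); cuts so far [(7, 4), (7, 5)]; region rows[4,8) x cols[4,6) = 4x2
Op 6 cut(2, 0): punch at orig (6,4); cuts so far [(6, 4), (7, 4), (7, 5)]; region rows[4,8) x cols[4,6) = 4x2
Unfold 1 (reflect across v@6): 6 holes -> [(6, 4), (6, 7), (7, 4), (7, 5), (7, 6), (7, 7)]
Unfold 2 (reflect across v@4): 12 holes -> [(6, 0), (6, 3), (6, 4), (6, 7), (7, 0), (7, 1), (7, 2), (7, 3), (7, 4), (7, 5), (7, 6), (7, 7)]
Unfold 3 (reflect across h@4): 24 holes -> [(0, 0), (0, 1), (0, 2), (0, 3), (0, 4), (0, 5), (0, 6), (0, 7), (1, 0), (1, 3), (1, 4), (1, 7), (6, 0), (6, 3), (6, 4), (6, 7), (7, 0), (7, 1), (7, 2), (7, 3), (7, 4), (7, 5), (7, 6), (7, 7)]

Answer: 24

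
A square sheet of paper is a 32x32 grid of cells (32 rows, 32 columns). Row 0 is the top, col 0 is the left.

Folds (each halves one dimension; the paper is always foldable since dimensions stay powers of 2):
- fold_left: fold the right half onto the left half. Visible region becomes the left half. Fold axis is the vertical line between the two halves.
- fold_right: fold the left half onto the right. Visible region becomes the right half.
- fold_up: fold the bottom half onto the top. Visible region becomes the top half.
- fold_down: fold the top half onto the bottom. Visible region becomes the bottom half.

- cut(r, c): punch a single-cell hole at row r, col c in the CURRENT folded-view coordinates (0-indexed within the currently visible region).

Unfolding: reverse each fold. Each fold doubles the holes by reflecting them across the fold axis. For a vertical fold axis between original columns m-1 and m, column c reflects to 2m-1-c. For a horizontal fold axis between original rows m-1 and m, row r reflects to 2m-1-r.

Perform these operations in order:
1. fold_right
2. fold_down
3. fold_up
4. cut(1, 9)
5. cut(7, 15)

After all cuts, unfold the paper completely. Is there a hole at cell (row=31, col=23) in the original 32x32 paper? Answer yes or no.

Op 1 fold_right: fold axis v@16; visible region now rows[0,32) x cols[16,32) = 32x16
Op 2 fold_down: fold axis h@16; visible region now rows[16,32) x cols[16,32) = 16x16
Op 3 fold_up: fold axis h@24; visible region now rows[16,24) x cols[16,32) = 8x16
Op 4 cut(1, 9): punch at orig (17,25); cuts so far [(17, 25)]; region rows[16,24) x cols[16,32) = 8x16
Op 5 cut(7, 15): punch at orig (23,31); cuts so far [(17, 25), (23, 31)]; region rows[16,24) x cols[16,32) = 8x16
Unfold 1 (reflect across h@24): 4 holes -> [(17, 25), (23, 31), (24, 31), (30, 25)]
Unfold 2 (reflect across h@16): 8 holes -> [(1, 25), (7, 31), (8, 31), (14, 25), (17, 25), (23, 31), (24, 31), (30, 25)]
Unfold 3 (reflect across v@16): 16 holes -> [(1, 6), (1, 25), (7, 0), (7, 31), (8, 0), (8, 31), (14, 6), (14, 25), (17, 6), (17, 25), (23, 0), (23, 31), (24, 0), (24, 31), (30, 6), (30, 25)]
Holes: [(1, 6), (1, 25), (7, 0), (7, 31), (8, 0), (8, 31), (14, 6), (14, 25), (17, 6), (17, 25), (23, 0), (23, 31), (24, 0), (24, 31), (30, 6), (30, 25)]

Answer: no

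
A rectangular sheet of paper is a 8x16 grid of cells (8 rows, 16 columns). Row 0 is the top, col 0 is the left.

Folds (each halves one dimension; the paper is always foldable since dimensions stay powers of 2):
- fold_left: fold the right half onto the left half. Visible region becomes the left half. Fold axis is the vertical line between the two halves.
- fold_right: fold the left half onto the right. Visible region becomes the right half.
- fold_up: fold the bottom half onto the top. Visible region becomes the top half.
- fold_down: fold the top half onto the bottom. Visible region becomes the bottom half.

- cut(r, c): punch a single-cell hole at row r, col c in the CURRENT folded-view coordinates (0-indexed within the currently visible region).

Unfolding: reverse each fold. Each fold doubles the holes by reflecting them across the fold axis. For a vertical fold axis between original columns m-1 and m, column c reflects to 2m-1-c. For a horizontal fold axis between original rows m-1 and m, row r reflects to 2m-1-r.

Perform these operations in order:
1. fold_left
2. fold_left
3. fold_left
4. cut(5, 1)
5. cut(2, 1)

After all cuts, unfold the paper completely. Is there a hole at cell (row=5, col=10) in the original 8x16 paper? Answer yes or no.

Op 1 fold_left: fold axis v@8; visible region now rows[0,8) x cols[0,8) = 8x8
Op 2 fold_left: fold axis v@4; visible region now rows[0,8) x cols[0,4) = 8x4
Op 3 fold_left: fold axis v@2; visible region now rows[0,8) x cols[0,2) = 8x2
Op 4 cut(5, 1): punch at orig (5,1); cuts so far [(5, 1)]; region rows[0,8) x cols[0,2) = 8x2
Op 5 cut(2, 1): punch at orig (2,1); cuts so far [(2, 1), (5, 1)]; region rows[0,8) x cols[0,2) = 8x2
Unfold 1 (reflect across v@2): 4 holes -> [(2, 1), (2, 2), (5, 1), (5, 2)]
Unfold 2 (reflect across v@4): 8 holes -> [(2, 1), (2, 2), (2, 5), (2, 6), (5, 1), (5, 2), (5, 5), (5, 6)]
Unfold 3 (reflect across v@8): 16 holes -> [(2, 1), (2, 2), (2, 5), (2, 6), (2, 9), (2, 10), (2, 13), (2, 14), (5, 1), (5, 2), (5, 5), (5, 6), (5, 9), (5, 10), (5, 13), (5, 14)]
Holes: [(2, 1), (2, 2), (2, 5), (2, 6), (2, 9), (2, 10), (2, 13), (2, 14), (5, 1), (5, 2), (5, 5), (5, 6), (5, 9), (5, 10), (5, 13), (5, 14)]

Answer: yes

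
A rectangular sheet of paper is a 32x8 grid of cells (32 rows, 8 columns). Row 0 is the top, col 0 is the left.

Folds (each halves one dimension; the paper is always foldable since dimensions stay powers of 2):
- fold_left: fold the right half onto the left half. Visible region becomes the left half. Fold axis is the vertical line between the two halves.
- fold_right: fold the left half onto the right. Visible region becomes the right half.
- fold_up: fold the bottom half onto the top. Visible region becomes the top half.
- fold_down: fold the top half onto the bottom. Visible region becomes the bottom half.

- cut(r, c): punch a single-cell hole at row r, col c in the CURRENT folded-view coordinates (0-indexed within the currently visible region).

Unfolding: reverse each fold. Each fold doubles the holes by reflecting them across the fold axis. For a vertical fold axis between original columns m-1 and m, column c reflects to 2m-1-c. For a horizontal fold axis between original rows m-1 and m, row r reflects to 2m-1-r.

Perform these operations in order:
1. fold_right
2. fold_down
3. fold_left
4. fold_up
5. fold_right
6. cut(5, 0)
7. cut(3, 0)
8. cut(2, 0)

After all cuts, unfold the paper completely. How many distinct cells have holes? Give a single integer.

Answer: 96

Derivation:
Op 1 fold_right: fold axis v@4; visible region now rows[0,32) x cols[4,8) = 32x4
Op 2 fold_down: fold axis h@16; visible region now rows[16,32) x cols[4,8) = 16x4
Op 3 fold_left: fold axis v@6; visible region now rows[16,32) x cols[4,6) = 16x2
Op 4 fold_up: fold axis h@24; visible region now rows[16,24) x cols[4,6) = 8x2
Op 5 fold_right: fold axis v@5; visible region now rows[16,24) x cols[5,6) = 8x1
Op 6 cut(5, 0): punch at orig (21,5); cuts so far [(21, 5)]; region rows[16,24) x cols[5,6) = 8x1
Op 7 cut(3, 0): punch at orig (19,5); cuts so far [(19, 5), (21, 5)]; region rows[16,24) x cols[5,6) = 8x1
Op 8 cut(2, 0): punch at orig (18,5); cuts so far [(18, 5), (19, 5), (21, 5)]; region rows[16,24) x cols[5,6) = 8x1
Unfold 1 (reflect across v@5): 6 holes -> [(18, 4), (18, 5), (19, 4), (19, 5), (21, 4), (21, 5)]
Unfold 2 (reflect across h@24): 12 holes -> [(18, 4), (18, 5), (19, 4), (19, 5), (21, 4), (21, 5), (26, 4), (26, 5), (28, 4), (28, 5), (29, 4), (29, 5)]
Unfold 3 (reflect across v@6): 24 holes -> [(18, 4), (18, 5), (18, 6), (18, 7), (19, 4), (19, 5), (19, 6), (19, 7), (21, 4), (21, 5), (21, 6), (21, 7), (26, 4), (26, 5), (26, 6), (26, 7), (28, 4), (28, 5), (28, 6), (28, 7), (29, 4), (29, 5), (29, 6), (29, 7)]
Unfold 4 (reflect across h@16): 48 holes -> [(2, 4), (2, 5), (2, 6), (2, 7), (3, 4), (3, 5), (3, 6), (3, 7), (5, 4), (5, 5), (5, 6), (5, 7), (10, 4), (10, 5), (10, 6), (10, 7), (12, 4), (12, 5), (12, 6), (12, 7), (13, 4), (13, 5), (13, 6), (13, 7), (18, 4), (18, 5), (18, 6), (18, 7), (19, 4), (19, 5), (19, 6), (19, 7), (21, 4), (21, 5), (21, 6), (21, 7), (26, 4), (26, 5), (26, 6), (26, 7), (28, 4), (28, 5), (28, 6), (28, 7), (29, 4), (29, 5), (29, 6), (29, 7)]
Unfold 5 (reflect across v@4): 96 holes -> [(2, 0), (2, 1), (2, 2), (2, 3), (2, 4), (2, 5), (2, 6), (2, 7), (3, 0), (3, 1), (3, 2), (3, 3), (3, 4), (3, 5), (3, 6), (3, 7), (5, 0), (5, 1), (5, 2), (5, 3), (5, 4), (5, 5), (5, 6), (5, 7), (10, 0), (10, 1), (10, 2), (10, 3), (10, 4), (10, 5), (10, 6), (10, 7), (12, 0), (12, 1), (12, 2), (12, 3), (12, 4), (12, 5), (12, 6), (12, 7), (13, 0), (13, 1), (13, 2), (13, 3), (13, 4), (13, 5), (13, 6), (13, 7), (18, 0), (18, 1), (18, 2), (18, 3), (18, 4), (18, 5), (18, 6), (18, 7), (19, 0), (19, 1), (19, 2), (19, 3), (19, 4), (19, 5), (19, 6), (19, 7), (21, 0), (21, 1), (21, 2), (21, 3), (21, 4), (21, 5), (21, 6), (21, 7), (26, 0), (26, 1), (26, 2), (26, 3), (26, 4), (26, 5), (26, 6), (26, 7), (28, 0), (28, 1), (28, 2), (28, 3), (28, 4), (28, 5), (28, 6), (28, 7), (29, 0), (29, 1), (29, 2), (29, 3), (29, 4), (29, 5), (29, 6), (29, 7)]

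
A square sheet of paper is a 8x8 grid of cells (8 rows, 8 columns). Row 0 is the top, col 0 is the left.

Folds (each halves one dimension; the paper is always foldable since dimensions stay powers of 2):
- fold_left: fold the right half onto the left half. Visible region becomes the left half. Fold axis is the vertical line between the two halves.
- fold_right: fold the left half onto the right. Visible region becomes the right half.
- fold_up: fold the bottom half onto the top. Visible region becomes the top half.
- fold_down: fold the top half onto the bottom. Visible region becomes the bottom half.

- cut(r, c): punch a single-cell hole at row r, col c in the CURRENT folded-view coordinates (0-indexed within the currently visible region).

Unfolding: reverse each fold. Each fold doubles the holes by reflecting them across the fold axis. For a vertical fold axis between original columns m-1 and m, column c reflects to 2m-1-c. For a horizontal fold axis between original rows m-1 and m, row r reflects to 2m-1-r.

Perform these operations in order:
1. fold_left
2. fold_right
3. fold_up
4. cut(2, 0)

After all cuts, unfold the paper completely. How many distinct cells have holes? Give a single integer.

Op 1 fold_left: fold axis v@4; visible region now rows[0,8) x cols[0,4) = 8x4
Op 2 fold_right: fold axis v@2; visible region now rows[0,8) x cols[2,4) = 8x2
Op 3 fold_up: fold axis h@4; visible region now rows[0,4) x cols[2,4) = 4x2
Op 4 cut(2, 0): punch at orig (2,2); cuts so far [(2, 2)]; region rows[0,4) x cols[2,4) = 4x2
Unfold 1 (reflect across h@4): 2 holes -> [(2, 2), (5, 2)]
Unfold 2 (reflect across v@2): 4 holes -> [(2, 1), (2, 2), (5, 1), (5, 2)]
Unfold 3 (reflect across v@4): 8 holes -> [(2, 1), (2, 2), (2, 5), (2, 6), (5, 1), (5, 2), (5, 5), (5, 6)]

Answer: 8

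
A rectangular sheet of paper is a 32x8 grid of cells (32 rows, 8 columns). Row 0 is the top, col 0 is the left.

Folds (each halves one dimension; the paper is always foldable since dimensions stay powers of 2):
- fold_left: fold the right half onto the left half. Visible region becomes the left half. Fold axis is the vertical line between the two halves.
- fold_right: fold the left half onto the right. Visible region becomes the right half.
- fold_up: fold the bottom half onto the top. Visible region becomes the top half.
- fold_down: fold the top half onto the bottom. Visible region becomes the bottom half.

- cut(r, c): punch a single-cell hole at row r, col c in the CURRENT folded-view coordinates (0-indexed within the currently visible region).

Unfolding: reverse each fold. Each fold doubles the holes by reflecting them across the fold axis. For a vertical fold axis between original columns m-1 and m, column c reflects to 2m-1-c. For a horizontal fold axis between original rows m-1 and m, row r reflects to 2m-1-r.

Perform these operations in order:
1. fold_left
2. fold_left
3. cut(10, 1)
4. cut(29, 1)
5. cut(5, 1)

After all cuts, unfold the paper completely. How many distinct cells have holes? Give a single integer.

Op 1 fold_left: fold axis v@4; visible region now rows[0,32) x cols[0,4) = 32x4
Op 2 fold_left: fold axis v@2; visible region now rows[0,32) x cols[0,2) = 32x2
Op 3 cut(10, 1): punch at orig (10,1); cuts so far [(10, 1)]; region rows[0,32) x cols[0,2) = 32x2
Op 4 cut(29, 1): punch at orig (29,1); cuts so far [(10, 1), (29, 1)]; region rows[0,32) x cols[0,2) = 32x2
Op 5 cut(5, 1): punch at orig (5,1); cuts so far [(5, 1), (10, 1), (29, 1)]; region rows[0,32) x cols[0,2) = 32x2
Unfold 1 (reflect across v@2): 6 holes -> [(5, 1), (5, 2), (10, 1), (10, 2), (29, 1), (29, 2)]
Unfold 2 (reflect across v@4): 12 holes -> [(5, 1), (5, 2), (5, 5), (5, 6), (10, 1), (10, 2), (10, 5), (10, 6), (29, 1), (29, 2), (29, 5), (29, 6)]

Answer: 12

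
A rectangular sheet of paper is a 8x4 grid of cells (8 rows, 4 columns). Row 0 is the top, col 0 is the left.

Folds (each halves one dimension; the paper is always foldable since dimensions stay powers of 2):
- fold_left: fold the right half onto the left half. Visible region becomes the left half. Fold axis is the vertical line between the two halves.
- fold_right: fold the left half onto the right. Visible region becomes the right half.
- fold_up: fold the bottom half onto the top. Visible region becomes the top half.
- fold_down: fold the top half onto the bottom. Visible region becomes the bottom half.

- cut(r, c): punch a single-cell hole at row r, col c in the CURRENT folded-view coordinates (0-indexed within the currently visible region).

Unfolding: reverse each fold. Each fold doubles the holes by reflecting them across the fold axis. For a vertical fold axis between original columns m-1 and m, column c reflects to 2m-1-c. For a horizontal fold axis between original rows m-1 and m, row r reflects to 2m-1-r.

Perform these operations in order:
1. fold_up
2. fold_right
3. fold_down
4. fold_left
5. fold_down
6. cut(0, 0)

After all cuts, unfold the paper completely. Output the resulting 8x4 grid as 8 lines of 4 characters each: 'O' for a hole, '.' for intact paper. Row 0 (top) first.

Answer: OOOO
OOOO
OOOO
OOOO
OOOO
OOOO
OOOO
OOOO

Derivation:
Op 1 fold_up: fold axis h@4; visible region now rows[0,4) x cols[0,4) = 4x4
Op 2 fold_right: fold axis v@2; visible region now rows[0,4) x cols[2,4) = 4x2
Op 3 fold_down: fold axis h@2; visible region now rows[2,4) x cols[2,4) = 2x2
Op 4 fold_left: fold axis v@3; visible region now rows[2,4) x cols[2,3) = 2x1
Op 5 fold_down: fold axis h@3; visible region now rows[3,4) x cols[2,3) = 1x1
Op 6 cut(0, 0): punch at orig (3,2); cuts so far [(3, 2)]; region rows[3,4) x cols[2,3) = 1x1
Unfold 1 (reflect across h@3): 2 holes -> [(2, 2), (3, 2)]
Unfold 2 (reflect across v@3): 4 holes -> [(2, 2), (2, 3), (3, 2), (3, 3)]
Unfold 3 (reflect across h@2): 8 holes -> [(0, 2), (0, 3), (1, 2), (1, 3), (2, 2), (2, 3), (3, 2), (3, 3)]
Unfold 4 (reflect across v@2): 16 holes -> [(0, 0), (0, 1), (0, 2), (0, 3), (1, 0), (1, 1), (1, 2), (1, 3), (2, 0), (2, 1), (2, 2), (2, 3), (3, 0), (3, 1), (3, 2), (3, 3)]
Unfold 5 (reflect across h@4): 32 holes -> [(0, 0), (0, 1), (0, 2), (0, 3), (1, 0), (1, 1), (1, 2), (1, 3), (2, 0), (2, 1), (2, 2), (2, 3), (3, 0), (3, 1), (3, 2), (3, 3), (4, 0), (4, 1), (4, 2), (4, 3), (5, 0), (5, 1), (5, 2), (5, 3), (6, 0), (6, 1), (6, 2), (6, 3), (7, 0), (7, 1), (7, 2), (7, 3)]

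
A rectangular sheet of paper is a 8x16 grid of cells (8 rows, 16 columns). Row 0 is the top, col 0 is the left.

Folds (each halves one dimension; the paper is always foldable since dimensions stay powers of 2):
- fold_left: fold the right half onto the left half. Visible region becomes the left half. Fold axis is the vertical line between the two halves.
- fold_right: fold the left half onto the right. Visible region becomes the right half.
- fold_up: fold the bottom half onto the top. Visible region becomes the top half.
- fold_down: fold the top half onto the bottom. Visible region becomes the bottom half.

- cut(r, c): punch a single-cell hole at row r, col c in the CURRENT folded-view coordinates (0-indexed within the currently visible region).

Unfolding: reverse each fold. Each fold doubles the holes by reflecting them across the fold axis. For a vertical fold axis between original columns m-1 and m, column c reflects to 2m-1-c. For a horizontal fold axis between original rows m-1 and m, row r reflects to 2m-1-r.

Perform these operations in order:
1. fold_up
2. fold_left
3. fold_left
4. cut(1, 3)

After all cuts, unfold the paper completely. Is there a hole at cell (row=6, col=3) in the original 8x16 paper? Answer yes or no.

Op 1 fold_up: fold axis h@4; visible region now rows[0,4) x cols[0,16) = 4x16
Op 2 fold_left: fold axis v@8; visible region now rows[0,4) x cols[0,8) = 4x8
Op 3 fold_left: fold axis v@4; visible region now rows[0,4) x cols[0,4) = 4x4
Op 4 cut(1, 3): punch at orig (1,3); cuts so far [(1, 3)]; region rows[0,4) x cols[0,4) = 4x4
Unfold 1 (reflect across v@4): 2 holes -> [(1, 3), (1, 4)]
Unfold 2 (reflect across v@8): 4 holes -> [(1, 3), (1, 4), (1, 11), (1, 12)]
Unfold 3 (reflect across h@4): 8 holes -> [(1, 3), (1, 4), (1, 11), (1, 12), (6, 3), (6, 4), (6, 11), (6, 12)]
Holes: [(1, 3), (1, 4), (1, 11), (1, 12), (6, 3), (6, 4), (6, 11), (6, 12)]

Answer: yes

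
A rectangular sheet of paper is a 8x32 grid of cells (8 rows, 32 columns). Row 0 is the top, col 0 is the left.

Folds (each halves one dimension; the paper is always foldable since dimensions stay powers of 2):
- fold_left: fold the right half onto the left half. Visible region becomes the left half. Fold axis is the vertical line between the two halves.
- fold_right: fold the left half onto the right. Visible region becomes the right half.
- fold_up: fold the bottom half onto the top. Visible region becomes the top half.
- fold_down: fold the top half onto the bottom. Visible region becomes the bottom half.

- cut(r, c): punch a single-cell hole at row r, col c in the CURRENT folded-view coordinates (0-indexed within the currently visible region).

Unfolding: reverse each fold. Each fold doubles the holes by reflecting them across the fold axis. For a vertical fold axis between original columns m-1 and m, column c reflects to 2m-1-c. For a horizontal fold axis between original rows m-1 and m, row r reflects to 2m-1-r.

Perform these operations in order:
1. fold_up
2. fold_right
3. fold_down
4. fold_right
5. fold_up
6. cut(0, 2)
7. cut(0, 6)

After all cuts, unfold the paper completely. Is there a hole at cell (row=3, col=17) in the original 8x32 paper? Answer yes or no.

Answer: yes

Derivation:
Op 1 fold_up: fold axis h@4; visible region now rows[0,4) x cols[0,32) = 4x32
Op 2 fold_right: fold axis v@16; visible region now rows[0,4) x cols[16,32) = 4x16
Op 3 fold_down: fold axis h@2; visible region now rows[2,4) x cols[16,32) = 2x16
Op 4 fold_right: fold axis v@24; visible region now rows[2,4) x cols[24,32) = 2x8
Op 5 fold_up: fold axis h@3; visible region now rows[2,3) x cols[24,32) = 1x8
Op 6 cut(0, 2): punch at orig (2,26); cuts so far [(2, 26)]; region rows[2,3) x cols[24,32) = 1x8
Op 7 cut(0, 6): punch at orig (2,30); cuts so far [(2, 26), (2, 30)]; region rows[2,3) x cols[24,32) = 1x8
Unfold 1 (reflect across h@3): 4 holes -> [(2, 26), (2, 30), (3, 26), (3, 30)]
Unfold 2 (reflect across v@24): 8 holes -> [(2, 17), (2, 21), (2, 26), (2, 30), (3, 17), (3, 21), (3, 26), (3, 30)]
Unfold 3 (reflect across h@2): 16 holes -> [(0, 17), (0, 21), (0, 26), (0, 30), (1, 17), (1, 21), (1, 26), (1, 30), (2, 17), (2, 21), (2, 26), (2, 30), (3, 17), (3, 21), (3, 26), (3, 30)]
Unfold 4 (reflect across v@16): 32 holes -> [(0, 1), (0, 5), (0, 10), (0, 14), (0, 17), (0, 21), (0, 26), (0, 30), (1, 1), (1, 5), (1, 10), (1, 14), (1, 17), (1, 21), (1, 26), (1, 30), (2, 1), (2, 5), (2, 10), (2, 14), (2, 17), (2, 21), (2, 26), (2, 30), (3, 1), (3, 5), (3, 10), (3, 14), (3, 17), (3, 21), (3, 26), (3, 30)]
Unfold 5 (reflect across h@4): 64 holes -> [(0, 1), (0, 5), (0, 10), (0, 14), (0, 17), (0, 21), (0, 26), (0, 30), (1, 1), (1, 5), (1, 10), (1, 14), (1, 17), (1, 21), (1, 26), (1, 30), (2, 1), (2, 5), (2, 10), (2, 14), (2, 17), (2, 21), (2, 26), (2, 30), (3, 1), (3, 5), (3, 10), (3, 14), (3, 17), (3, 21), (3, 26), (3, 30), (4, 1), (4, 5), (4, 10), (4, 14), (4, 17), (4, 21), (4, 26), (4, 30), (5, 1), (5, 5), (5, 10), (5, 14), (5, 17), (5, 21), (5, 26), (5, 30), (6, 1), (6, 5), (6, 10), (6, 14), (6, 17), (6, 21), (6, 26), (6, 30), (7, 1), (7, 5), (7, 10), (7, 14), (7, 17), (7, 21), (7, 26), (7, 30)]
Holes: [(0, 1), (0, 5), (0, 10), (0, 14), (0, 17), (0, 21), (0, 26), (0, 30), (1, 1), (1, 5), (1, 10), (1, 14), (1, 17), (1, 21), (1, 26), (1, 30), (2, 1), (2, 5), (2, 10), (2, 14), (2, 17), (2, 21), (2, 26), (2, 30), (3, 1), (3, 5), (3, 10), (3, 14), (3, 17), (3, 21), (3, 26), (3, 30), (4, 1), (4, 5), (4, 10), (4, 14), (4, 17), (4, 21), (4, 26), (4, 30), (5, 1), (5, 5), (5, 10), (5, 14), (5, 17), (5, 21), (5, 26), (5, 30), (6, 1), (6, 5), (6, 10), (6, 14), (6, 17), (6, 21), (6, 26), (6, 30), (7, 1), (7, 5), (7, 10), (7, 14), (7, 17), (7, 21), (7, 26), (7, 30)]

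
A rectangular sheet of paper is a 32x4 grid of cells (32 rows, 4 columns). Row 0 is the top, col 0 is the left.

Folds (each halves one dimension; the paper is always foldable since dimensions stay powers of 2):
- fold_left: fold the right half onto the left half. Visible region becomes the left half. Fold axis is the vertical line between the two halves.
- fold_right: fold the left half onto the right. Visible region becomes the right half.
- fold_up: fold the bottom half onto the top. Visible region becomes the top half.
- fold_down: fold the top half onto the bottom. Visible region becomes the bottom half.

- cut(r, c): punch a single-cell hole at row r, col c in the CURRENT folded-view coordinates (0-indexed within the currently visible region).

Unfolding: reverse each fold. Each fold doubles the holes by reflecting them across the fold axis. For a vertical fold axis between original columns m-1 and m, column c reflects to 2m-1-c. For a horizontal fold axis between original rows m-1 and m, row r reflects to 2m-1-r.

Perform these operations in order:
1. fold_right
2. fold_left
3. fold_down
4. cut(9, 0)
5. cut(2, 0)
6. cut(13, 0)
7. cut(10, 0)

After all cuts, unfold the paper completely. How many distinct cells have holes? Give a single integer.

Op 1 fold_right: fold axis v@2; visible region now rows[0,32) x cols[2,4) = 32x2
Op 2 fold_left: fold axis v@3; visible region now rows[0,32) x cols[2,3) = 32x1
Op 3 fold_down: fold axis h@16; visible region now rows[16,32) x cols[2,3) = 16x1
Op 4 cut(9, 0): punch at orig (25,2); cuts so far [(25, 2)]; region rows[16,32) x cols[2,3) = 16x1
Op 5 cut(2, 0): punch at orig (18,2); cuts so far [(18, 2), (25, 2)]; region rows[16,32) x cols[2,3) = 16x1
Op 6 cut(13, 0): punch at orig (29,2); cuts so far [(18, 2), (25, 2), (29, 2)]; region rows[16,32) x cols[2,3) = 16x1
Op 7 cut(10, 0): punch at orig (26,2); cuts so far [(18, 2), (25, 2), (26, 2), (29, 2)]; region rows[16,32) x cols[2,3) = 16x1
Unfold 1 (reflect across h@16): 8 holes -> [(2, 2), (5, 2), (6, 2), (13, 2), (18, 2), (25, 2), (26, 2), (29, 2)]
Unfold 2 (reflect across v@3): 16 holes -> [(2, 2), (2, 3), (5, 2), (5, 3), (6, 2), (6, 3), (13, 2), (13, 3), (18, 2), (18, 3), (25, 2), (25, 3), (26, 2), (26, 3), (29, 2), (29, 3)]
Unfold 3 (reflect across v@2): 32 holes -> [(2, 0), (2, 1), (2, 2), (2, 3), (5, 0), (5, 1), (5, 2), (5, 3), (6, 0), (6, 1), (6, 2), (6, 3), (13, 0), (13, 1), (13, 2), (13, 3), (18, 0), (18, 1), (18, 2), (18, 3), (25, 0), (25, 1), (25, 2), (25, 3), (26, 0), (26, 1), (26, 2), (26, 3), (29, 0), (29, 1), (29, 2), (29, 3)]

Answer: 32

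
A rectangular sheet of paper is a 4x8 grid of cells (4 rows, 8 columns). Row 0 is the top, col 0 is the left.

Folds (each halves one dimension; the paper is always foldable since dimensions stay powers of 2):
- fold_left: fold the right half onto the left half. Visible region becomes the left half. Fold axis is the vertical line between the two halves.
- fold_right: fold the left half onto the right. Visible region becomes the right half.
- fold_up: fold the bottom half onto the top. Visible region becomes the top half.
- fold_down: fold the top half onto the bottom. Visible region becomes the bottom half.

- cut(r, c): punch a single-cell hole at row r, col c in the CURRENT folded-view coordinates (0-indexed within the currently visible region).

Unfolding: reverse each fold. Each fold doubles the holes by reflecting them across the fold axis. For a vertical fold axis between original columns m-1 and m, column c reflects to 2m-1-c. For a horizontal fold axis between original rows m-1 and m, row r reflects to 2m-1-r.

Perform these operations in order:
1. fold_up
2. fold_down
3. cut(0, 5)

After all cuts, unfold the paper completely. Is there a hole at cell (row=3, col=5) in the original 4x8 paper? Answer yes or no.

Op 1 fold_up: fold axis h@2; visible region now rows[0,2) x cols[0,8) = 2x8
Op 2 fold_down: fold axis h@1; visible region now rows[1,2) x cols[0,8) = 1x8
Op 3 cut(0, 5): punch at orig (1,5); cuts so far [(1, 5)]; region rows[1,2) x cols[0,8) = 1x8
Unfold 1 (reflect across h@1): 2 holes -> [(0, 5), (1, 5)]
Unfold 2 (reflect across h@2): 4 holes -> [(0, 5), (1, 5), (2, 5), (3, 5)]
Holes: [(0, 5), (1, 5), (2, 5), (3, 5)]

Answer: yes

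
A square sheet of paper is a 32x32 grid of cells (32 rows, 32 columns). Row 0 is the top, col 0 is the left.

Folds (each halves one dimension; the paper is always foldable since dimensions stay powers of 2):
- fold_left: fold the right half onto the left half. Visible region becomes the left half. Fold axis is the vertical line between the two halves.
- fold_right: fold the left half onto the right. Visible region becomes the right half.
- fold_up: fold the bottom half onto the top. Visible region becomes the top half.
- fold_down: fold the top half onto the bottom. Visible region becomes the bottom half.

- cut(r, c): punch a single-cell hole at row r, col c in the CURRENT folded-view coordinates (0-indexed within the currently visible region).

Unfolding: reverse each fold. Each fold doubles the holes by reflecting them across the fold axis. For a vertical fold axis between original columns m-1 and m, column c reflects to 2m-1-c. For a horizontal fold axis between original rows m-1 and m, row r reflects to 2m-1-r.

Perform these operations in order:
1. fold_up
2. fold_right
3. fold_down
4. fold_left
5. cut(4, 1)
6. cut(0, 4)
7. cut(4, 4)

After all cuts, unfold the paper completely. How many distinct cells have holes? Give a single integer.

Answer: 48

Derivation:
Op 1 fold_up: fold axis h@16; visible region now rows[0,16) x cols[0,32) = 16x32
Op 2 fold_right: fold axis v@16; visible region now rows[0,16) x cols[16,32) = 16x16
Op 3 fold_down: fold axis h@8; visible region now rows[8,16) x cols[16,32) = 8x16
Op 4 fold_left: fold axis v@24; visible region now rows[8,16) x cols[16,24) = 8x8
Op 5 cut(4, 1): punch at orig (12,17); cuts so far [(12, 17)]; region rows[8,16) x cols[16,24) = 8x8
Op 6 cut(0, 4): punch at orig (8,20); cuts so far [(8, 20), (12, 17)]; region rows[8,16) x cols[16,24) = 8x8
Op 7 cut(4, 4): punch at orig (12,20); cuts so far [(8, 20), (12, 17), (12, 20)]; region rows[8,16) x cols[16,24) = 8x8
Unfold 1 (reflect across v@24): 6 holes -> [(8, 20), (8, 27), (12, 17), (12, 20), (12, 27), (12, 30)]
Unfold 2 (reflect across h@8): 12 holes -> [(3, 17), (3, 20), (3, 27), (3, 30), (7, 20), (7, 27), (8, 20), (8, 27), (12, 17), (12, 20), (12, 27), (12, 30)]
Unfold 3 (reflect across v@16): 24 holes -> [(3, 1), (3, 4), (3, 11), (3, 14), (3, 17), (3, 20), (3, 27), (3, 30), (7, 4), (7, 11), (7, 20), (7, 27), (8, 4), (8, 11), (8, 20), (8, 27), (12, 1), (12, 4), (12, 11), (12, 14), (12, 17), (12, 20), (12, 27), (12, 30)]
Unfold 4 (reflect across h@16): 48 holes -> [(3, 1), (3, 4), (3, 11), (3, 14), (3, 17), (3, 20), (3, 27), (3, 30), (7, 4), (7, 11), (7, 20), (7, 27), (8, 4), (8, 11), (8, 20), (8, 27), (12, 1), (12, 4), (12, 11), (12, 14), (12, 17), (12, 20), (12, 27), (12, 30), (19, 1), (19, 4), (19, 11), (19, 14), (19, 17), (19, 20), (19, 27), (19, 30), (23, 4), (23, 11), (23, 20), (23, 27), (24, 4), (24, 11), (24, 20), (24, 27), (28, 1), (28, 4), (28, 11), (28, 14), (28, 17), (28, 20), (28, 27), (28, 30)]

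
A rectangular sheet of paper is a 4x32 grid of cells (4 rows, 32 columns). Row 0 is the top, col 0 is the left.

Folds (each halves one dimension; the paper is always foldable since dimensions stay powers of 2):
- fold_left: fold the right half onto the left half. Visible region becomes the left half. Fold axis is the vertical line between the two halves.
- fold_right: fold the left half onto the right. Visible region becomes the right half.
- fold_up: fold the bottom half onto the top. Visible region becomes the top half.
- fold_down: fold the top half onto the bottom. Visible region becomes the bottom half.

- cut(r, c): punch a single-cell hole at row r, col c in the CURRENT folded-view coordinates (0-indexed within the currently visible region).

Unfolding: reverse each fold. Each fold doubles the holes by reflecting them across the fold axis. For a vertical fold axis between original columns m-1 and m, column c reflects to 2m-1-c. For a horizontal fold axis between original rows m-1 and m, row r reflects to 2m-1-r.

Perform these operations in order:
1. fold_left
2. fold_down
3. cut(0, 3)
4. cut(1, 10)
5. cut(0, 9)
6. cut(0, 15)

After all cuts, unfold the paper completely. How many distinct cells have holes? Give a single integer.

Op 1 fold_left: fold axis v@16; visible region now rows[0,4) x cols[0,16) = 4x16
Op 2 fold_down: fold axis h@2; visible region now rows[2,4) x cols[0,16) = 2x16
Op 3 cut(0, 3): punch at orig (2,3); cuts so far [(2, 3)]; region rows[2,4) x cols[0,16) = 2x16
Op 4 cut(1, 10): punch at orig (3,10); cuts so far [(2, 3), (3, 10)]; region rows[2,4) x cols[0,16) = 2x16
Op 5 cut(0, 9): punch at orig (2,9); cuts so far [(2, 3), (2, 9), (3, 10)]; region rows[2,4) x cols[0,16) = 2x16
Op 6 cut(0, 15): punch at orig (2,15); cuts so far [(2, 3), (2, 9), (2, 15), (3, 10)]; region rows[2,4) x cols[0,16) = 2x16
Unfold 1 (reflect across h@2): 8 holes -> [(0, 10), (1, 3), (1, 9), (1, 15), (2, 3), (2, 9), (2, 15), (3, 10)]
Unfold 2 (reflect across v@16): 16 holes -> [(0, 10), (0, 21), (1, 3), (1, 9), (1, 15), (1, 16), (1, 22), (1, 28), (2, 3), (2, 9), (2, 15), (2, 16), (2, 22), (2, 28), (3, 10), (3, 21)]

Answer: 16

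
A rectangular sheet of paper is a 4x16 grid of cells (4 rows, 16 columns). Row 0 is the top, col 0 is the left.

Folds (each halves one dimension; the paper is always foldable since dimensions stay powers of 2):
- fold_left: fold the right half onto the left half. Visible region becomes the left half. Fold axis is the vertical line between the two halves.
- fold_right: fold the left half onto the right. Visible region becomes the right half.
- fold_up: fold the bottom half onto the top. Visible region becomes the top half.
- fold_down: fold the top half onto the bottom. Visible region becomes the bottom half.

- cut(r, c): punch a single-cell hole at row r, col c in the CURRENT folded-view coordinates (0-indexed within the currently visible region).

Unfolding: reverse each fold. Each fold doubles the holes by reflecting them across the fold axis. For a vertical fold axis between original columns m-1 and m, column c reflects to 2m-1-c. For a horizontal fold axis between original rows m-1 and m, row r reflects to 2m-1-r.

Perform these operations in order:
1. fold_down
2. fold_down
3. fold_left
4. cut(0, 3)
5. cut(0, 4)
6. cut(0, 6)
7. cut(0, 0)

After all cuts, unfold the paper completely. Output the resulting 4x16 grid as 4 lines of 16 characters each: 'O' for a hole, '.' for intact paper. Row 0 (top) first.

Answer: O..OO.O..O.OO..O
O..OO.O..O.OO..O
O..OO.O..O.OO..O
O..OO.O..O.OO..O

Derivation:
Op 1 fold_down: fold axis h@2; visible region now rows[2,4) x cols[0,16) = 2x16
Op 2 fold_down: fold axis h@3; visible region now rows[3,4) x cols[0,16) = 1x16
Op 3 fold_left: fold axis v@8; visible region now rows[3,4) x cols[0,8) = 1x8
Op 4 cut(0, 3): punch at orig (3,3); cuts so far [(3, 3)]; region rows[3,4) x cols[0,8) = 1x8
Op 5 cut(0, 4): punch at orig (3,4); cuts so far [(3, 3), (3, 4)]; region rows[3,4) x cols[0,8) = 1x8
Op 6 cut(0, 6): punch at orig (3,6); cuts so far [(3, 3), (3, 4), (3, 6)]; region rows[3,4) x cols[0,8) = 1x8
Op 7 cut(0, 0): punch at orig (3,0); cuts so far [(3, 0), (3, 3), (3, 4), (3, 6)]; region rows[3,4) x cols[0,8) = 1x8
Unfold 1 (reflect across v@8): 8 holes -> [(3, 0), (3, 3), (3, 4), (3, 6), (3, 9), (3, 11), (3, 12), (3, 15)]
Unfold 2 (reflect across h@3): 16 holes -> [(2, 0), (2, 3), (2, 4), (2, 6), (2, 9), (2, 11), (2, 12), (2, 15), (3, 0), (3, 3), (3, 4), (3, 6), (3, 9), (3, 11), (3, 12), (3, 15)]
Unfold 3 (reflect across h@2): 32 holes -> [(0, 0), (0, 3), (0, 4), (0, 6), (0, 9), (0, 11), (0, 12), (0, 15), (1, 0), (1, 3), (1, 4), (1, 6), (1, 9), (1, 11), (1, 12), (1, 15), (2, 0), (2, 3), (2, 4), (2, 6), (2, 9), (2, 11), (2, 12), (2, 15), (3, 0), (3, 3), (3, 4), (3, 6), (3, 9), (3, 11), (3, 12), (3, 15)]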